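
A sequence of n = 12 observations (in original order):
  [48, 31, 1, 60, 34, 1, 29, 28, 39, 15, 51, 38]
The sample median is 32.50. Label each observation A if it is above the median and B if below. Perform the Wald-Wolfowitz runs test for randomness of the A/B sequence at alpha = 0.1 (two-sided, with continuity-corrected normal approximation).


Step 1: Compute median = 32.50; label A = above, B = below.
Labels in order: ABBAABBBABAA  (n_A = 6, n_B = 6)
Step 2: Count runs R = 7.
Step 3: Under H0 (random ordering), E[R] = 2*n_A*n_B/(n_A+n_B) + 1 = 2*6*6/12 + 1 = 7.0000.
        Var[R] = 2*n_A*n_B*(2*n_A*n_B - n_A - n_B) / ((n_A+n_B)^2 * (n_A+n_B-1)) = 4320/1584 = 2.7273.
        SD[R] = 1.6514.
Step 4: R = E[R], so z = 0 with no continuity correction.
Step 5: Two-sided p-value via normal approximation = 2*(1 - Phi(|z|)) = 1.000000.
Step 6: alpha = 0.1. fail to reject H0.

R = 7, z = 0.0000, p = 1.000000, fail to reject H0.


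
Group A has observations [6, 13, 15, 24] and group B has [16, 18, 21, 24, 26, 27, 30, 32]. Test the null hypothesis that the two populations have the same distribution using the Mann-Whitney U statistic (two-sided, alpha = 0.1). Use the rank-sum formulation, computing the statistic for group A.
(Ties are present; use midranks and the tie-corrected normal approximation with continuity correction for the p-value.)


Step 1: Combine and sort all 12 observations; assign midranks.
sorted (value, group): (6,X), (13,X), (15,X), (16,Y), (18,Y), (21,Y), (24,X), (24,Y), (26,Y), (27,Y), (30,Y), (32,Y)
ranks: 6->1, 13->2, 15->3, 16->4, 18->5, 21->6, 24->7.5, 24->7.5, 26->9, 27->10, 30->11, 32->12
Step 2: Rank sum for X: R1 = 1 + 2 + 3 + 7.5 = 13.5.
Step 3: U_X = R1 - n1(n1+1)/2 = 13.5 - 4*5/2 = 13.5 - 10 = 3.5.
       U_Y = n1*n2 - U_X = 32 - 3.5 = 28.5.
Step 4: Ties are present, so use the tie-corrected normal approximation (with continuity correction) for the p-value.
Step 5: p-value = 0.041184; compare to alpha = 0.1. reject H0.

U_X = 3.5, p = 0.041184, reject H0 at alpha = 0.1.


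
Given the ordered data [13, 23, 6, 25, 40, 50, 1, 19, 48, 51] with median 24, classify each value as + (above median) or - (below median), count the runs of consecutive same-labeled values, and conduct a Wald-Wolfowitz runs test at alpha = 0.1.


Step 1: Compute median = 24; label A = above, B = below.
Labels in order: BBBAAABBAA  (n_A = 5, n_B = 5)
Step 2: Count runs R = 4.
Step 3: Under H0 (random ordering), E[R] = 2*n_A*n_B/(n_A+n_B) + 1 = 2*5*5/10 + 1 = 6.0000.
        Var[R] = 2*n_A*n_B*(2*n_A*n_B - n_A - n_B) / ((n_A+n_B)^2 * (n_A+n_B-1)) = 2000/900 = 2.2222.
        SD[R] = 1.4907.
Step 4: Continuity-corrected z = (R + 0.5 - E[R]) / SD[R] = (4 + 0.5 - 6.0000) / 1.4907 = -1.0062.
Step 5: Two-sided p-value via normal approximation = 2*(1 - Phi(|z|)) = 0.314305.
Step 6: alpha = 0.1. fail to reject H0.

R = 4, z = -1.0062, p = 0.314305, fail to reject H0.


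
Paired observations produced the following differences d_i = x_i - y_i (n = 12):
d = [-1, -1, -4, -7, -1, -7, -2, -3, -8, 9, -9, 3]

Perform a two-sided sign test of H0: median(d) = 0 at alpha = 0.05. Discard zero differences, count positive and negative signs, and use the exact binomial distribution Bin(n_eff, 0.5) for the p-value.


Step 1: Discard zero differences. Original n = 12; n_eff = number of nonzero differences = 12.
Nonzero differences (with sign): -1, -1, -4, -7, -1, -7, -2, -3, -8, +9, -9, +3
Step 2: Count signs: positive = 2, negative = 10.
Step 3: Under H0: P(positive) = 0.5, so the number of positives S ~ Bin(12, 0.5).
Step 4: Two-sided exact p-value = sum of Bin(12,0.5) probabilities at or below the observed probability = 0.038574.
Step 5: alpha = 0.05. reject H0.

n_eff = 12, pos = 2, neg = 10, p = 0.038574, reject H0.


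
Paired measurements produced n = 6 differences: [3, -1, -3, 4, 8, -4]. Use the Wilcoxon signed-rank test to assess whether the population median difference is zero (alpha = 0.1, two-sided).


Step 1: Drop any zero differences (none here) and take |d_i|.
|d| = [3, 1, 3, 4, 8, 4]
Step 2: Midrank |d_i| (ties get averaged ranks).
ranks: |3|->2.5, |1|->1, |3|->2.5, |4|->4.5, |8|->6, |4|->4.5
Step 3: Attach original signs; sum ranks with positive sign and with negative sign.
W+ = 2.5 + 4.5 + 6 = 13
W- = 1 + 2.5 + 4.5 = 8
(Check: W+ + W- = 21 should equal n(n+1)/2 = 21.)
Step 4: Test statistic W = min(W+, W-) = 8.
Step 5: Ties in |d|, so use the tie-corrected normal approximation.
        E[W] = n(n+1)/4 = 6*7/4 = 10.5.
        Tie groups: |d|=3 (t=2), |d|=4 (t=2); sum(t^3 - t) = 12.
        Var[W] = n(n+1)(2n+1)/24 - sum(t^3-t)/48 = 546/24 - 12/48 = 22.5.
        z = (W - E[W]) / sqrt(Var[W]) = (8 - 10.5) / 4.7434 = -0.5270.
        Two-sided p = 2*Phi(z) = 0.598161.
Step 6: alpha = 0.1. fail to reject H0.

W+ = 13, W- = 8, W = min = 8, p = 0.598161, fail to reject H0.


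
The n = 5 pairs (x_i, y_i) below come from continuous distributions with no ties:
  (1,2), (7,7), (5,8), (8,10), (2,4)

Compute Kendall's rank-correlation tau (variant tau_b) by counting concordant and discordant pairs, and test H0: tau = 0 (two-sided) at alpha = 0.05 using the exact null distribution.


Step 1: Enumerate the 10 unordered pairs (i,j) with i<j and classify each by sign(x_j-x_i) * sign(y_j-y_i).
  (1,2):dx=+6,dy=+5->C; (1,3):dx=+4,dy=+6->C; (1,4):dx=+7,dy=+8->C; (1,5):dx=+1,dy=+2->C
  (2,3):dx=-2,dy=+1->D; (2,4):dx=+1,dy=+3->C; (2,5):dx=-5,dy=-3->C; (3,4):dx=+3,dy=+2->C
  (3,5):dx=-3,dy=-4->C; (4,5):dx=-6,dy=-6->C
Step 2: C = 9, D = 1, total pairs = 10.
Step 3: tau = (C - D)/(n(n-1)/2) = (9 - 1)/10 = 0.800000.
Step 4: Exact two-sided p-value (enumerate n! = 120 permutations of y under H0): p = 0.083333.
Step 5: alpha = 0.05. fail to reject H0.

tau_b = 0.8000 (C=9, D=1), p = 0.083333, fail to reject H0.


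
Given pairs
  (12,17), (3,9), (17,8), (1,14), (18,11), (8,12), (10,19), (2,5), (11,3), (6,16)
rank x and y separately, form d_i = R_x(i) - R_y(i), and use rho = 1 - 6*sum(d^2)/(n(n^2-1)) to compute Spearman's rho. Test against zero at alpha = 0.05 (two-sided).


Step 1: Rank x and y separately (midranks; no ties here).
rank(x): 12->8, 3->3, 17->9, 1->1, 18->10, 8->5, 10->6, 2->2, 11->7, 6->4
rank(y): 17->9, 9->4, 8->3, 14->7, 11->5, 12->6, 19->10, 5->2, 3->1, 16->8
Step 2: d_i = R_x(i) - R_y(i); compute d_i^2.
  (8-9)^2=1, (3-4)^2=1, (9-3)^2=36, (1-7)^2=36, (10-5)^2=25, (5-6)^2=1, (6-10)^2=16, (2-2)^2=0, (7-1)^2=36, (4-8)^2=16
sum(d^2) = 168.
Step 3: rho = 1 - 6*168 / (10*(10^2 - 1)) = 1 - 1008/990 = -0.018182.
Step 4: Under H0, t = rho * sqrt((n-2)/(1-rho^2)) = -0.0514 ~ t(8).
Step 5: Two-sided p-value from the t-distribution with 8 df = 0.960240.
Step 6: alpha = 0.05. fail to reject H0.

rho = -0.0182, p = 0.960240, fail to reject H0 at alpha = 0.05.


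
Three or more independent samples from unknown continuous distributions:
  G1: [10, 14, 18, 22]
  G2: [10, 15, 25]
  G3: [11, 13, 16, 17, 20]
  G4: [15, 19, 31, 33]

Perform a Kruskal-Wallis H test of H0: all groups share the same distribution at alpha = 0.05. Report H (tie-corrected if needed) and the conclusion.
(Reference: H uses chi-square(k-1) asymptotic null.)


Step 1: Combine all N = 16 observations and assign midranks.
sorted (value, group, rank): (10,G1,1.5), (10,G2,1.5), (11,G3,3), (13,G3,4), (14,G1,5), (15,G2,6.5), (15,G4,6.5), (16,G3,8), (17,G3,9), (18,G1,10), (19,G4,11), (20,G3,12), (22,G1,13), (25,G2,14), (31,G4,15), (33,G4,16)
Step 2: Sum ranks within each group.
R_1 = 29.5 (n_1 = 4)
R_2 = 22 (n_2 = 3)
R_3 = 36 (n_3 = 5)
R_4 = 48.5 (n_4 = 4)
Step 3: H = 12/(N(N+1)) * sum(R_i^2/n_i) - 3(N+1)
     = 12/(16*17) * (29.5^2/4 + 22^2/3 + 36^2/5 + 48.5^2/4) - 3*17
     = 0.044118 * 1226.16 - 51
     = 3.095221.
Step 4: Ties present; correction factor C = 1 - 12/(16^3 - 16) = 0.997059. Corrected H = 3.095221 / 0.997059 = 3.104351.
Step 5: Under H0, H ~ chi^2(3); p-value = 0.375814.
Step 6: alpha = 0.05. fail to reject H0.

H = 3.1044, df = 3, p = 0.375814, fail to reject H0.


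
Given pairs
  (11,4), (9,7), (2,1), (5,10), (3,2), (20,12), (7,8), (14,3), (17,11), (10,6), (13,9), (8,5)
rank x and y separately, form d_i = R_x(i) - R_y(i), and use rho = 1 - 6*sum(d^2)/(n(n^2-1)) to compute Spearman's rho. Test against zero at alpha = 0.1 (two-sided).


Step 1: Rank x and y separately (midranks; no ties here).
rank(x): 11->8, 9->6, 2->1, 5->3, 3->2, 20->12, 7->4, 14->10, 17->11, 10->7, 13->9, 8->5
rank(y): 4->4, 7->7, 1->1, 10->10, 2->2, 12->12, 8->8, 3->3, 11->11, 6->6, 9->9, 5->5
Step 2: d_i = R_x(i) - R_y(i); compute d_i^2.
  (8-4)^2=16, (6-7)^2=1, (1-1)^2=0, (3-10)^2=49, (2-2)^2=0, (12-12)^2=0, (4-8)^2=16, (10-3)^2=49, (11-11)^2=0, (7-6)^2=1, (9-9)^2=0, (5-5)^2=0
sum(d^2) = 132.
Step 3: rho = 1 - 6*132 / (12*(12^2 - 1)) = 1 - 792/1716 = 0.538462.
Step 4: Under H0, t = rho * sqrt((n-2)/(1-rho^2)) = 2.0207 ~ t(10).
Step 5: Two-sided p-value from the t-distribution with 10 df = 0.070894.
Step 6: alpha = 0.1. reject H0.

rho = 0.5385, p = 0.070894, reject H0 at alpha = 0.1.


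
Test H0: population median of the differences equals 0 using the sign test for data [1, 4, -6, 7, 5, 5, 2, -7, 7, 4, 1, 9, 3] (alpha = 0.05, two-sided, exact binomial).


Step 1: Discard zero differences. Original n = 13; n_eff = number of nonzero differences = 13.
Nonzero differences (with sign): +1, +4, -6, +7, +5, +5, +2, -7, +7, +4, +1, +9, +3
Step 2: Count signs: positive = 11, negative = 2.
Step 3: Under H0: P(positive) = 0.5, so the number of positives S ~ Bin(13, 0.5).
Step 4: Two-sided exact p-value = sum of Bin(13,0.5) probabilities at or below the observed probability = 0.022461.
Step 5: alpha = 0.05. reject H0.

n_eff = 13, pos = 11, neg = 2, p = 0.022461, reject H0.


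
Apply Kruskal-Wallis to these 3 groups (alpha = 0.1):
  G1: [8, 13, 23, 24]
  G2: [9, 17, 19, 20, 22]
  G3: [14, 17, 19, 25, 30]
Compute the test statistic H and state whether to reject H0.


Step 1: Combine all N = 14 observations and assign midranks.
sorted (value, group, rank): (8,G1,1), (9,G2,2), (13,G1,3), (14,G3,4), (17,G2,5.5), (17,G3,5.5), (19,G2,7.5), (19,G3,7.5), (20,G2,9), (22,G2,10), (23,G1,11), (24,G1,12), (25,G3,13), (30,G3,14)
Step 2: Sum ranks within each group.
R_1 = 27 (n_1 = 4)
R_2 = 34 (n_2 = 5)
R_3 = 44 (n_3 = 5)
Step 3: H = 12/(N(N+1)) * sum(R_i^2/n_i) - 3(N+1)
     = 12/(14*15) * (27^2/4 + 34^2/5 + 44^2/5) - 3*15
     = 0.057143 * 800.65 - 45
     = 0.751429.
Step 4: Ties present; correction factor C = 1 - 12/(14^3 - 14) = 0.995604. Corrected H = 0.751429 / 0.995604 = 0.754746.
Step 5: Under H0, H ~ chi^2(2); p-value = 0.685660.
Step 6: alpha = 0.1. fail to reject H0.

H = 0.7547, df = 2, p = 0.685660, fail to reject H0.


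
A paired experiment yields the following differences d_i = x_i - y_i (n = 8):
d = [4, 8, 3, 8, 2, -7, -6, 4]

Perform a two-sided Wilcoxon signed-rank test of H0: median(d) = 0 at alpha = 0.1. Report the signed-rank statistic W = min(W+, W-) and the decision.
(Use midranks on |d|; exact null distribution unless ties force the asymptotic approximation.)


Step 1: Drop any zero differences (none here) and take |d_i|.
|d| = [4, 8, 3, 8, 2, 7, 6, 4]
Step 2: Midrank |d_i| (ties get averaged ranks).
ranks: |4|->3.5, |8|->7.5, |3|->2, |8|->7.5, |2|->1, |7|->6, |6|->5, |4|->3.5
Step 3: Attach original signs; sum ranks with positive sign and with negative sign.
W+ = 3.5 + 7.5 + 2 + 7.5 + 1 + 3.5 = 25
W- = 6 + 5 = 11
(Check: W+ + W- = 36 should equal n(n+1)/2 = 36.)
Step 4: Test statistic W = min(W+, W-) = 11.
Step 5: Ties in |d|, so use the tie-corrected normal approximation.
        E[W] = n(n+1)/4 = 8*9/4 = 18.
        Tie groups: |d|=4 (t=2), |d|=8 (t=2); sum(t^3 - t) = 12.
        Var[W] = n(n+1)(2n+1)/24 - sum(t^3-t)/48 = 1224/24 - 12/48 = 50.75.
        z = (W - E[W]) / sqrt(Var[W]) = (11 - 18) / 7.1239 = -0.9826.
        Two-sided p = 2*Phi(z) = 0.325801.
Step 6: alpha = 0.1. fail to reject H0.

W+ = 25, W- = 11, W = min = 11, p = 0.325801, fail to reject H0.


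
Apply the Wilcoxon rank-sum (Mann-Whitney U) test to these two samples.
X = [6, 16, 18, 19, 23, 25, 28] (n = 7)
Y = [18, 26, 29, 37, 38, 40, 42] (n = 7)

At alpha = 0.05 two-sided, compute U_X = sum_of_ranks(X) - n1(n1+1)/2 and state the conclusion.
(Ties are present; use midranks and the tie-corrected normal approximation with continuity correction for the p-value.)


Step 1: Combine and sort all 14 observations; assign midranks.
sorted (value, group): (6,X), (16,X), (18,X), (18,Y), (19,X), (23,X), (25,X), (26,Y), (28,X), (29,Y), (37,Y), (38,Y), (40,Y), (42,Y)
ranks: 6->1, 16->2, 18->3.5, 18->3.5, 19->5, 23->6, 25->7, 26->8, 28->9, 29->10, 37->11, 38->12, 40->13, 42->14
Step 2: Rank sum for X: R1 = 1 + 2 + 3.5 + 5 + 6 + 7 + 9 = 33.5.
Step 3: U_X = R1 - n1(n1+1)/2 = 33.5 - 7*8/2 = 33.5 - 28 = 5.5.
       U_Y = n1*n2 - U_X = 49 - 5.5 = 43.5.
Step 4: Ties are present, so use the tie-corrected normal approximation (with continuity correction) for the p-value.
Step 5: p-value = 0.017960; compare to alpha = 0.05. reject H0.

U_X = 5.5, p = 0.017960, reject H0 at alpha = 0.05.


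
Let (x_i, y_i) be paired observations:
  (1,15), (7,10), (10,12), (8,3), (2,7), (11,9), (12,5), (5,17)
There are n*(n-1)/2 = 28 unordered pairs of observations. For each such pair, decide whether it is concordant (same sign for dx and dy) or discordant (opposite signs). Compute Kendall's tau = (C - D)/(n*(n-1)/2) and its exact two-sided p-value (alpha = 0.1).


Step 1: Enumerate the 28 unordered pairs (i,j) with i<j and classify each by sign(x_j-x_i) * sign(y_j-y_i).
  (1,2):dx=+6,dy=-5->D; (1,3):dx=+9,dy=-3->D; (1,4):dx=+7,dy=-12->D; (1,5):dx=+1,dy=-8->D
  (1,6):dx=+10,dy=-6->D; (1,7):dx=+11,dy=-10->D; (1,8):dx=+4,dy=+2->C; (2,3):dx=+3,dy=+2->C
  (2,4):dx=+1,dy=-7->D; (2,5):dx=-5,dy=-3->C; (2,6):dx=+4,dy=-1->D; (2,7):dx=+5,dy=-5->D
  (2,8):dx=-2,dy=+7->D; (3,4):dx=-2,dy=-9->C; (3,5):dx=-8,dy=-5->C; (3,6):dx=+1,dy=-3->D
  (3,7):dx=+2,dy=-7->D; (3,8):dx=-5,dy=+5->D; (4,5):dx=-6,dy=+4->D; (4,6):dx=+3,dy=+6->C
  (4,7):dx=+4,dy=+2->C; (4,8):dx=-3,dy=+14->D; (5,6):dx=+9,dy=+2->C; (5,7):dx=+10,dy=-2->D
  (5,8):dx=+3,dy=+10->C; (6,7):dx=+1,dy=-4->D; (6,8):dx=-6,dy=+8->D; (7,8):dx=-7,dy=+12->D
Step 2: C = 9, D = 19, total pairs = 28.
Step 3: tau = (C - D)/(n(n-1)/2) = (9 - 19)/28 = -0.357143.
Step 4: Exact two-sided p-value (enumerate n! = 40320 permutations of y under H0): p = 0.275099.
Step 5: alpha = 0.1. fail to reject H0.

tau_b = -0.3571 (C=9, D=19), p = 0.275099, fail to reject H0.


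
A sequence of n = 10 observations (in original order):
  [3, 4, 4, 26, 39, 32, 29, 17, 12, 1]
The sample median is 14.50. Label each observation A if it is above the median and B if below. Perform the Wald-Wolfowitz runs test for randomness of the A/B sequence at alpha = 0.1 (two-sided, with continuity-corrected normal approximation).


Step 1: Compute median = 14.50; label A = above, B = below.
Labels in order: BBBAAAAABB  (n_A = 5, n_B = 5)
Step 2: Count runs R = 3.
Step 3: Under H0 (random ordering), E[R] = 2*n_A*n_B/(n_A+n_B) + 1 = 2*5*5/10 + 1 = 6.0000.
        Var[R] = 2*n_A*n_B*(2*n_A*n_B - n_A - n_B) / ((n_A+n_B)^2 * (n_A+n_B-1)) = 2000/900 = 2.2222.
        SD[R] = 1.4907.
Step 4: Continuity-corrected z = (R + 0.5 - E[R]) / SD[R] = (3 + 0.5 - 6.0000) / 1.4907 = -1.6771.
Step 5: Two-sided p-value via normal approximation = 2*(1 - Phi(|z|)) = 0.093533.
Step 6: alpha = 0.1. reject H0.

R = 3, z = -1.6771, p = 0.093533, reject H0.


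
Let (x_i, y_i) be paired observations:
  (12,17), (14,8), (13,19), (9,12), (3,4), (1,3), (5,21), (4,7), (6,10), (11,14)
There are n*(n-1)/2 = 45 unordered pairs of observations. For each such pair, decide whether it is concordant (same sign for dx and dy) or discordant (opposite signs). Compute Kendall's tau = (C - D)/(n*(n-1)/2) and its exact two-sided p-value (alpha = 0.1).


Step 1: Enumerate the 45 unordered pairs (i,j) with i<j and classify each by sign(x_j-x_i) * sign(y_j-y_i).
  (1,2):dx=+2,dy=-9->D; (1,3):dx=+1,dy=+2->C; (1,4):dx=-3,dy=-5->C; (1,5):dx=-9,dy=-13->C
  (1,6):dx=-11,dy=-14->C; (1,7):dx=-7,dy=+4->D; (1,8):dx=-8,dy=-10->C; (1,9):dx=-6,dy=-7->C
  (1,10):dx=-1,dy=-3->C; (2,3):dx=-1,dy=+11->D; (2,4):dx=-5,dy=+4->D; (2,5):dx=-11,dy=-4->C
  (2,6):dx=-13,dy=-5->C; (2,7):dx=-9,dy=+13->D; (2,8):dx=-10,dy=-1->C; (2,9):dx=-8,dy=+2->D
  (2,10):dx=-3,dy=+6->D; (3,4):dx=-4,dy=-7->C; (3,5):dx=-10,dy=-15->C; (3,6):dx=-12,dy=-16->C
  (3,7):dx=-8,dy=+2->D; (3,8):dx=-9,dy=-12->C; (3,9):dx=-7,dy=-9->C; (3,10):dx=-2,dy=-5->C
  (4,5):dx=-6,dy=-8->C; (4,6):dx=-8,dy=-9->C; (4,7):dx=-4,dy=+9->D; (4,8):dx=-5,dy=-5->C
  (4,9):dx=-3,dy=-2->C; (4,10):dx=+2,dy=+2->C; (5,6):dx=-2,dy=-1->C; (5,7):dx=+2,dy=+17->C
  (5,8):dx=+1,dy=+3->C; (5,9):dx=+3,dy=+6->C; (5,10):dx=+8,dy=+10->C; (6,7):dx=+4,dy=+18->C
  (6,8):dx=+3,dy=+4->C; (6,9):dx=+5,dy=+7->C; (6,10):dx=+10,dy=+11->C; (7,8):dx=-1,dy=-14->C
  (7,9):dx=+1,dy=-11->D; (7,10):dx=+6,dy=-7->D; (8,9):dx=+2,dy=+3->C; (8,10):dx=+7,dy=+7->C
  (9,10):dx=+5,dy=+4->C
Step 2: C = 34, D = 11, total pairs = 45.
Step 3: tau = (C - D)/(n(n-1)/2) = (34 - 11)/45 = 0.511111.
Step 4: Exact two-sided p-value (enumerate n! = 3628800 permutations of y under H0): p = 0.046623.
Step 5: alpha = 0.1. reject H0.

tau_b = 0.5111 (C=34, D=11), p = 0.046623, reject H0.


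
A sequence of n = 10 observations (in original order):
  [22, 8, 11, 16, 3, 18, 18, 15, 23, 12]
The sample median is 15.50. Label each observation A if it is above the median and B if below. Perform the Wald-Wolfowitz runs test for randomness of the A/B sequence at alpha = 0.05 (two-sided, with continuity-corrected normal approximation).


Step 1: Compute median = 15.50; label A = above, B = below.
Labels in order: ABBABAABAB  (n_A = 5, n_B = 5)
Step 2: Count runs R = 8.
Step 3: Under H0 (random ordering), E[R] = 2*n_A*n_B/(n_A+n_B) + 1 = 2*5*5/10 + 1 = 6.0000.
        Var[R] = 2*n_A*n_B*(2*n_A*n_B - n_A - n_B) / ((n_A+n_B)^2 * (n_A+n_B-1)) = 2000/900 = 2.2222.
        SD[R] = 1.4907.
Step 4: Continuity-corrected z = (R - 0.5 - E[R]) / SD[R] = (8 - 0.5 - 6.0000) / 1.4907 = 1.0062.
Step 5: Two-sided p-value via normal approximation = 2*(1 - Phi(|z|)) = 0.314305.
Step 6: alpha = 0.05. fail to reject H0.

R = 8, z = 1.0062, p = 0.314305, fail to reject H0.


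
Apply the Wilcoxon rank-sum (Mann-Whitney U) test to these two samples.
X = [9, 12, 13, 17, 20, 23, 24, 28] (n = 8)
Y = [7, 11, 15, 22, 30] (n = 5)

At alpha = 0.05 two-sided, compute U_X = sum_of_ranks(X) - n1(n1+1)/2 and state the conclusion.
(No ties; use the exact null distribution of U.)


Step 1: Combine and sort all 13 observations; assign midranks.
sorted (value, group): (7,Y), (9,X), (11,Y), (12,X), (13,X), (15,Y), (17,X), (20,X), (22,Y), (23,X), (24,X), (28,X), (30,Y)
ranks: 7->1, 9->2, 11->3, 12->4, 13->5, 15->6, 17->7, 20->8, 22->9, 23->10, 24->11, 28->12, 30->13
Step 2: Rank sum for X: R1 = 2 + 4 + 5 + 7 + 8 + 10 + 11 + 12 = 59.
Step 3: U_X = R1 - n1(n1+1)/2 = 59 - 8*9/2 = 59 - 36 = 23.
       U_Y = n1*n2 - U_X = 40 - 23 = 17.
Step 4: No ties, so the exact null distribution of U (based on enumerating the C(13,8) = 1287 equally likely rank assignments) gives the two-sided p-value.
Step 5: p-value = 0.724165; compare to alpha = 0.05. fail to reject H0.

U_X = 23, p = 0.724165, fail to reject H0 at alpha = 0.05.


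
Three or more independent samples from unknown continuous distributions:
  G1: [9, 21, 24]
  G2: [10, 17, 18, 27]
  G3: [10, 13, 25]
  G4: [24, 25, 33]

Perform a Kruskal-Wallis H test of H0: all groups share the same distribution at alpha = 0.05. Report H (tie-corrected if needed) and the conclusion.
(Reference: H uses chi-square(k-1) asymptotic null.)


Step 1: Combine all N = 13 observations and assign midranks.
sorted (value, group, rank): (9,G1,1), (10,G2,2.5), (10,G3,2.5), (13,G3,4), (17,G2,5), (18,G2,6), (21,G1,7), (24,G1,8.5), (24,G4,8.5), (25,G3,10.5), (25,G4,10.5), (27,G2,12), (33,G4,13)
Step 2: Sum ranks within each group.
R_1 = 16.5 (n_1 = 3)
R_2 = 25.5 (n_2 = 4)
R_3 = 17 (n_3 = 3)
R_4 = 32 (n_4 = 3)
Step 3: H = 12/(N(N+1)) * sum(R_i^2/n_i) - 3(N+1)
     = 12/(13*14) * (16.5^2/3 + 25.5^2/4 + 17^2/3 + 32^2/3) - 3*14
     = 0.065934 * 690.979 - 42
     = 3.559066.
Step 4: Ties present; correction factor C = 1 - 18/(13^3 - 13) = 0.991758. Corrected H = 3.559066 / 0.991758 = 3.588643.
Step 5: Under H0, H ~ chi^2(3); p-value = 0.309446.
Step 6: alpha = 0.05. fail to reject H0.

H = 3.5886, df = 3, p = 0.309446, fail to reject H0.


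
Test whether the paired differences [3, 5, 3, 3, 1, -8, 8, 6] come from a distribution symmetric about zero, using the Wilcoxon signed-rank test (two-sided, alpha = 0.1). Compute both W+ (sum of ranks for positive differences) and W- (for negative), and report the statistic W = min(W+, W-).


Step 1: Drop any zero differences (none here) and take |d_i|.
|d| = [3, 5, 3, 3, 1, 8, 8, 6]
Step 2: Midrank |d_i| (ties get averaged ranks).
ranks: |3|->3, |5|->5, |3|->3, |3|->3, |1|->1, |8|->7.5, |8|->7.5, |6|->6
Step 3: Attach original signs; sum ranks with positive sign and with negative sign.
W+ = 3 + 5 + 3 + 3 + 1 + 7.5 + 6 = 28.5
W- = 7.5 = 7.5
(Check: W+ + W- = 36 should equal n(n+1)/2 = 36.)
Step 4: Test statistic W = min(W+, W-) = 7.5.
Step 5: Ties in |d|, so use the tie-corrected normal approximation.
        E[W] = n(n+1)/4 = 8*9/4 = 18.
        Tie groups: |d|=3 (t=3), |d|=8 (t=2); sum(t^3 - t) = 30.
        Var[W] = n(n+1)(2n+1)/24 - sum(t^3-t)/48 = 1224/24 - 30/48 = 50.375.
        z = (W - E[W]) / sqrt(Var[W]) = (7.5 - 18) / 7.0975 = -1.4794.
        Two-sided p = 2*Phi(z) = 0.139037.
Step 6: alpha = 0.1. fail to reject H0.

W+ = 28.5, W- = 7.5, W = min = 7.5, p = 0.139037, fail to reject H0.


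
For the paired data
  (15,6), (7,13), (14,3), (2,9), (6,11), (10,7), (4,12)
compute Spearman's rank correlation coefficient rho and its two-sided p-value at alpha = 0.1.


Step 1: Rank x and y separately (midranks; no ties here).
rank(x): 15->7, 7->4, 14->6, 2->1, 6->3, 10->5, 4->2
rank(y): 6->2, 13->7, 3->1, 9->4, 11->5, 7->3, 12->6
Step 2: d_i = R_x(i) - R_y(i); compute d_i^2.
  (7-2)^2=25, (4-7)^2=9, (6-1)^2=25, (1-4)^2=9, (3-5)^2=4, (5-3)^2=4, (2-6)^2=16
sum(d^2) = 92.
Step 3: rho = 1 - 6*92 / (7*(7^2 - 1)) = 1 - 552/336 = -0.642857.
Step 4: Under H0, t = rho * sqrt((n-2)/(1-rho^2)) = -1.8766 ~ t(5).
Step 5: Two-sided p-value from the t-distribution with 5 df = 0.119392.
Step 6: alpha = 0.1. fail to reject H0.

rho = -0.6429, p = 0.119392, fail to reject H0 at alpha = 0.1.


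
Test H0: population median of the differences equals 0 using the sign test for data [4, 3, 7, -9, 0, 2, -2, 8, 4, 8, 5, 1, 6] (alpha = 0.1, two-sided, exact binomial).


Step 1: Discard zero differences. Original n = 13; n_eff = number of nonzero differences = 12.
Nonzero differences (with sign): +4, +3, +7, -9, +2, -2, +8, +4, +8, +5, +1, +6
Step 2: Count signs: positive = 10, negative = 2.
Step 3: Under H0: P(positive) = 0.5, so the number of positives S ~ Bin(12, 0.5).
Step 4: Two-sided exact p-value = sum of Bin(12,0.5) probabilities at or below the observed probability = 0.038574.
Step 5: alpha = 0.1. reject H0.

n_eff = 12, pos = 10, neg = 2, p = 0.038574, reject H0.


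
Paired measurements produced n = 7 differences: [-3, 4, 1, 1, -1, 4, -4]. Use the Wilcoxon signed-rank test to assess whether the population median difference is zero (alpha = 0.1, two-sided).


Step 1: Drop any zero differences (none here) and take |d_i|.
|d| = [3, 4, 1, 1, 1, 4, 4]
Step 2: Midrank |d_i| (ties get averaged ranks).
ranks: |3|->4, |4|->6, |1|->2, |1|->2, |1|->2, |4|->6, |4|->6
Step 3: Attach original signs; sum ranks with positive sign and with negative sign.
W+ = 6 + 2 + 2 + 6 = 16
W- = 4 + 2 + 6 = 12
(Check: W+ + W- = 28 should equal n(n+1)/2 = 28.)
Step 4: Test statistic W = min(W+, W-) = 12.
Step 5: Ties in |d|, so use the tie-corrected normal approximation.
        E[W] = n(n+1)/4 = 7*8/4 = 14.
        Tie groups: |d|=1 (t=3), |d|=4 (t=3); sum(t^3 - t) = 48.
        Var[W] = n(n+1)(2n+1)/24 - sum(t^3-t)/48 = 840/24 - 48/48 = 34.
        z = (W - E[W]) / sqrt(Var[W]) = (12 - 14) / 5.8310 = -0.3430.
        Two-sided p = 2*Phi(z) = 0.731601.
Step 6: alpha = 0.1. fail to reject H0.

W+ = 16, W- = 12, W = min = 12, p = 0.731601, fail to reject H0.


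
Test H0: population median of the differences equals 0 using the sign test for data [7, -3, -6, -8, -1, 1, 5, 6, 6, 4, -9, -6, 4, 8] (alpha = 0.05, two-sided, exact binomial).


Step 1: Discard zero differences. Original n = 14; n_eff = number of nonzero differences = 14.
Nonzero differences (with sign): +7, -3, -6, -8, -1, +1, +5, +6, +6, +4, -9, -6, +4, +8
Step 2: Count signs: positive = 8, negative = 6.
Step 3: Under H0: P(positive) = 0.5, so the number of positives S ~ Bin(14, 0.5).
Step 4: Two-sided exact p-value = sum of Bin(14,0.5) probabilities at or below the observed probability = 0.790527.
Step 5: alpha = 0.05. fail to reject H0.

n_eff = 14, pos = 8, neg = 6, p = 0.790527, fail to reject H0.


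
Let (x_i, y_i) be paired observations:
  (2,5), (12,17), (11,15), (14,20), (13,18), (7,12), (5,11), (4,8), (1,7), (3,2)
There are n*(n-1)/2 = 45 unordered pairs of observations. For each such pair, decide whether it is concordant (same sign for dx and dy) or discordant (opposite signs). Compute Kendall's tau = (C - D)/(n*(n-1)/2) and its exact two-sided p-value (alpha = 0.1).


Step 1: Enumerate the 45 unordered pairs (i,j) with i<j and classify each by sign(x_j-x_i) * sign(y_j-y_i).
  (1,2):dx=+10,dy=+12->C; (1,3):dx=+9,dy=+10->C; (1,4):dx=+12,dy=+15->C; (1,5):dx=+11,dy=+13->C
  (1,6):dx=+5,dy=+7->C; (1,7):dx=+3,dy=+6->C; (1,8):dx=+2,dy=+3->C; (1,9):dx=-1,dy=+2->D
  (1,10):dx=+1,dy=-3->D; (2,3):dx=-1,dy=-2->C; (2,4):dx=+2,dy=+3->C; (2,5):dx=+1,dy=+1->C
  (2,6):dx=-5,dy=-5->C; (2,7):dx=-7,dy=-6->C; (2,8):dx=-8,dy=-9->C; (2,9):dx=-11,dy=-10->C
  (2,10):dx=-9,dy=-15->C; (3,4):dx=+3,dy=+5->C; (3,5):dx=+2,dy=+3->C; (3,6):dx=-4,dy=-3->C
  (3,7):dx=-6,dy=-4->C; (3,8):dx=-7,dy=-7->C; (3,9):dx=-10,dy=-8->C; (3,10):dx=-8,dy=-13->C
  (4,5):dx=-1,dy=-2->C; (4,6):dx=-7,dy=-8->C; (4,7):dx=-9,dy=-9->C; (4,8):dx=-10,dy=-12->C
  (4,9):dx=-13,dy=-13->C; (4,10):dx=-11,dy=-18->C; (5,6):dx=-6,dy=-6->C; (5,7):dx=-8,dy=-7->C
  (5,8):dx=-9,dy=-10->C; (5,9):dx=-12,dy=-11->C; (5,10):dx=-10,dy=-16->C; (6,7):dx=-2,dy=-1->C
  (6,8):dx=-3,dy=-4->C; (6,9):dx=-6,dy=-5->C; (6,10):dx=-4,dy=-10->C; (7,8):dx=-1,dy=-3->C
  (7,9):dx=-4,dy=-4->C; (7,10):dx=-2,dy=-9->C; (8,9):dx=-3,dy=-1->C; (8,10):dx=-1,dy=-6->C
  (9,10):dx=+2,dy=-5->D
Step 2: C = 42, D = 3, total pairs = 45.
Step 3: tau = (C - D)/(n(n-1)/2) = (42 - 3)/45 = 0.866667.
Step 4: Exact two-sided p-value (enumerate n! = 3628800 permutations of y under H0): p = 0.000115.
Step 5: alpha = 0.1. reject H0.

tau_b = 0.8667 (C=42, D=3), p = 0.000115, reject H0.


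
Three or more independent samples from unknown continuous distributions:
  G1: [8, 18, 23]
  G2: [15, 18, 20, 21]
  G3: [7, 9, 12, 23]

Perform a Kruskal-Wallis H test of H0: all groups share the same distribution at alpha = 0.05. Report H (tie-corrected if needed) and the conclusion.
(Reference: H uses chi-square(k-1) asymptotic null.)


Step 1: Combine all N = 11 observations and assign midranks.
sorted (value, group, rank): (7,G3,1), (8,G1,2), (9,G3,3), (12,G3,4), (15,G2,5), (18,G1,6.5), (18,G2,6.5), (20,G2,8), (21,G2,9), (23,G1,10.5), (23,G3,10.5)
Step 2: Sum ranks within each group.
R_1 = 19 (n_1 = 3)
R_2 = 28.5 (n_2 = 4)
R_3 = 18.5 (n_3 = 4)
Step 3: H = 12/(N(N+1)) * sum(R_i^2/n_i) - 3(N+1)
     = 12/(11*12) * (19^2/3 + 28.5^2/4 + 18.5^2/4) - 3*12
     = 0.090909 * 408.958 - 36
     = 1.178030.
Step 4: Ties present; correction factor C = 1 - 12/(11^3 - 11) = 0.990909. Corrected H = 1.178030 / 0.990909 = 1.188838.
Step 5: Under H0, H ~ chi^2(2); p-value = 0.551883.
Step 6: alpha = 0.05. fail to reject H0.

H = 1.1888, df = 2, p = 0.551883, fail to reject H0.


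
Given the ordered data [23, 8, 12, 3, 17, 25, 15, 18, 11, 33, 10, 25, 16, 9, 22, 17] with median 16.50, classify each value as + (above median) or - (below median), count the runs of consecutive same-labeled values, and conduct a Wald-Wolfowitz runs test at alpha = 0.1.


Step 1: Compute median = 16.50; label A = above, B = below.
Labels in order: ABBBAABABABABBAA  (n_A = 8, n_B = 8)
Step 2: Count runs R = 11.
Step 3: Under H0 (random ordering), E[R] = 2*n_A*n_B/(n_A+n_B) + 1 = 2*8*8/16 + 1 = 9.0000.
        Var[R] = 2*n_A*n_B*(2*n_A*n_B - n_A - n_B) / ((n_A+n_B)^2 * (n_A+n_B-1)) = 14336/3840 = 3.7333.
        SD[R] = 1.9322.
Step 4: Continuity-corrected z = (R - 0.5 - E[R]) / SD[R] = (11 - 0.5 - 9.0000) / 1.9322 = 0.7763.
Step 5: Two-sided p-value via normal approximation = 2*(1 - Phi(|z|)) = 0.437558.
Step 6: alpha = 0.1. fail to reject H0.

R = 11, z = 0.7763, p = 0.437558, fail to reject H0.


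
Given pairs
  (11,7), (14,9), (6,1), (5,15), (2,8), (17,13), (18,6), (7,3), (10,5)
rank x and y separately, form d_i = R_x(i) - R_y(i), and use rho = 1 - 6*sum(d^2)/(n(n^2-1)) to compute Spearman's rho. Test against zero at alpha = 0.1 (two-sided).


Step 1: Rank x and y separately (midranks; no ties here).
rank(x): 11->6, 14->7, 6->3, 5->2, 2->1, 17->8, 18->9, 7->4, 10->5
rank(y): 7->5, 9->7, 1->1, 15->9, 8->6, 13->8, 6->4, 3->2, 5->3
Step 2: d_i = R_x(i) - R_y(i); compute d_i^2.
  (6-5)^2=1, (7-7)^2=0, (3-1)^2=4, (2-9)^2=49, (1-6)^2=25, (8-8)^2=0, (9-4)^2=25, (4-2)^2=4, (5-3)^2=4
sum(d^2) = 112.
Step 3: rho = 1 - 6*112 / (9*(9^2 - 1)) = 1 - 672/720 = 0.066667.
Step 4: Under H0, t = rho * sqrt((n-2)/(1-rho^2)) = 0.1768 ~ t(7).
Step 5: Two-sided p-value from the t-distribution with 7 df = 0.864690.
Step 6: alpha = 0.1. fail to reject H0.

rho = 0.0667, p = 0.864690, fail to reject H0 at alpha = 0.1.


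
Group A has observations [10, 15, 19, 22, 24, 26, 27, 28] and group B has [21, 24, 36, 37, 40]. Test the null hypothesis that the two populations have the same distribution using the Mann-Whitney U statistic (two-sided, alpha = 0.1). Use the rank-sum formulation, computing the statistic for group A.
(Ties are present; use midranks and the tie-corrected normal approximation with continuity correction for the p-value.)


Step 1: Combine and sort all 13 observations; assign midranks.
sorted (value, group): (10,X), (15,X), (19,X), (21,Y), (22,X), (24,X), (24,Y), (26,X), (27,X), (28,X), (36,Y), (37,Y), (40,Y)
ranks: 10->1, 15->2, 19->3, 21->4, 22->5, 24->6.5, 24->6.5, 26->8, 27->9, 28->10, 36->11, 37->12, 40->13
Step 2: Rank sum for X: R1 = 1 + 2 + 3 + 5 + 6.5 + 8 + 9 + 10 = 44.5.
Step 3: U_X = R1 - n1(n1+1)/2 = 44.5 - 8*9/2 = 44.5 - 36 = 8.5.
       U_Y = n1*n2 - U_X = 40 - 8.5 = 31.5.
Step 4: Ties are present, so use the tie-corrected normal approximation (with continuity correction) for the p-value.
Step 5: p-value = 0.106864; compare to alpha = 0.1. fail to reject H0.

U_X = 8.5, p = 0.106864, fail to reject H0 at alpha = 0.1.


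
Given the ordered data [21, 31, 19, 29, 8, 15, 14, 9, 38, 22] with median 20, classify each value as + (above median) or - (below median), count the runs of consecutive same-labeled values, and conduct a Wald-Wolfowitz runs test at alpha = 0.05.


Step 1: Compute median = 20; label A = above, B = below.
Labels in order: AABABBBBAA  (n_A = 5, n_B = 5)
Step 2: Count runs R = 5.
Step 3: Under H0 (random ordering), E[R] = 2*n_A*n_B/(n_A+n_B) + 1 = 2*5*5/10 + 1 = 6.0000.
        Var[R] = 2*n_A*n_B*(2*n_A*n_B - n_A - n_B) / ((n_A+n_B)^2 * (n_A+n_B-1)) = 2000/900 = 2.2222.
        SD[R] = 1.4907.
Step 4: Continuity-corrected z = (R + 0.5 - E[R]) / SD[R] = (5 + 0.5 - 6.0000) / 1.4907 = -0.3354.
Step 5: Two-sided p-value via normal approximation = 2*(1 - Phi(|z|)) = 0.737316.
Step 6: alpha = 0.05. fail to reject H0.

R = 5, z = -0.3354, p = 0.737316, fail to reject H0.


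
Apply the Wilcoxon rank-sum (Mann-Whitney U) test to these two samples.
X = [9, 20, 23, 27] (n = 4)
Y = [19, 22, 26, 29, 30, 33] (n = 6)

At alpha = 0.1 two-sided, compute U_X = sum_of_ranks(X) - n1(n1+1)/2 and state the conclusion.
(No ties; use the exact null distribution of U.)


Step 1: Combine and sort all 10 observations; assign midranks.
sorted (value, group): (9,X), (19,Y), (20,X), (22,Y), (23,X), (26,Y), (27,X), (29,Y), (30,Y), (33,Y)
ranks: 9->1, 19->2, 20->3, 22->4, 23->5, 26->6, 27->7, 29->8, 30->9, 33->10
Step 2: Rank sum for X: R1 = 1 + 3 + 5 + 7 = 16.
Step 3: U_X = R1 - n1(n1+1)/2 = 16 - 4*5/2 = 16 - 10 = 6.
       U_Y = n1*n2 - U_X = 24 - 6 = 18.
Step 4: No ties, so the exact null distribution of U (based on enumerating the C(10,4) = 210 equally likely rank assignments) gives the two-sided p-value.
Step 5: p-value = 0.257143; compare to alpha = 0.1. fail to reject H0.

U_X = 6, p = 0.257143, fail to reject H0 at alpha = 0.1.


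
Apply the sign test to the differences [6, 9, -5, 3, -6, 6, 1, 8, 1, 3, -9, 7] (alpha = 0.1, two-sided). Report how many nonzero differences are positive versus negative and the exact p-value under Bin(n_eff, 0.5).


Step 1: Discard zero differences. Original n = 12; n_eff = number of nonzero differences = 12.
Nonzero differences (with sign): +6, +9, -5, +3, -6, +6, +1, +8, +1, +3, -9, +7
Step 2: Count signs: positive = 9, negative = 3.
Step 3: Under H0: P(positive) = 0.5, so the number of positives S ~ Bin(12, 0.5).
Step 4: Two-sided exact p-value = sum of Bin(12,0.5) probabilities at or below the observed probability = 0.145996.
Step 5: alpha = 0.1. fail to reject H0.

n_eff = 12, pos = 9, neg = 3, p = 0.145996, fail to reject H0.


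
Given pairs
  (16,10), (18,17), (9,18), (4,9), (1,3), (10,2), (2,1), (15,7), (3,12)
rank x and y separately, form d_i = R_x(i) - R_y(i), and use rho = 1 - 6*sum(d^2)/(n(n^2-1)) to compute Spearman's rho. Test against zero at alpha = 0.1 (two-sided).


Step 1: Rank x and y separately (midranks; no ties here).
rank(x): 16->8, 18->9, 9->5, 4->4, 1->1, 10->6, 2->2, 15->7, 3->3
rank(y): 10->6, 17->8, 18->9, 9->5, 3->3, 2->2, 1->1, 7->4, 12->7
Step 2: d_i = R_x(i) - R_y(i); compute d_i^2.
  (8-6)^2=4, (9-8)^2=1, (5-9)^2=16, (4-5)^2=1, (1-3)^2=4, (6-2)^2=16, (2-1)^2=1, (7-4)^2=9, (3-7)^2=16
sum(d^2) = 68.
Step 3: rho = 1 - 6*68 / (9*(9^2 - 1)) = 1 - 408/720 = 0.433333.
Step 4: Under H0, t = rho * sqrt((n-2)/(1-rho^2)) = 1.2721 ~ t(7).
Step 5: Two-sided p-value from the t-distribution with 7 df = 0.243952.
Step 6: alpha = 0.1. fail to reject H0.

rho = 0.4333, p = 0.243952, fail to reject H0 at alpha = 0.1.


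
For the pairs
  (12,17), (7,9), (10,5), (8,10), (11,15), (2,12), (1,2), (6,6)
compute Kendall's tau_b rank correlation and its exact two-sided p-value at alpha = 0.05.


Step 1: Enumerate the 28 unordered pairs (i,j) with i<j and classify each by sign(x_j-x_i) * sign(y_j-y_i).
  (1,2):dx=-5,dy=-8->C; (1,3):dx=-2,dy=-12->C; (1,4):dx=-4,dy=-7->C; (1,5):dx=-1,dy=-2->C
  (1,6):dx=-10,dy=-5->C; (1,7):dx=-11,dy=-15->C; (1,8):dx=-6,dy=-11->C; (2,3):dx=+3,dy=-4->D
  (2,4):dx=+1,dy=+1->C; (2,5):dx=+4,dy=+6->C; (2,6):dx=-5,dy=+3->D; (2,7):dx=-6,dy=-7->C
  (2,8):dx=-1,dy=-3->C; (3,4):dx=-2,dy=+5->D; (3,5):dx=+1,dy=+10->C; (3,6):dx=-8,dy=+7->D
  (3,7):dx=-9,dy=-3->C; (3,8):dx=-4,dy=+1->D; (4,5):dx=+3,dy=+5->C; (4,6):dx=-6,dy=+2->D
  (4,7):dx=-7,dy=-8->C; (4,8):dx=-2,dy=-4->C; (5,6):dx=-9,dy=-3->C; (5,7):dx=-10,dy=-13->C
  (5,8):dx=-5,dy=-9->C; (6,7):dx=-1,dy=-10->C; (6,8):dx=+4,dy=-6->D; (7,8):dx=+5,dy=+4->C
Step 2: C = 21, D = 7, total pairs = 28.
Step 3: tau = (C - D)/(n(n-1)/2) = (21 - 7)/28 = 0.500000.
Step 4: Exact two-sided p-value (enumerate n! = 40320 permutations of y under H0): p = 0.108681.
Step 5: alpha = 0.05. fail to reject H0.

tau_b = 0.5000 (C=21, D=7), p = 0.108681, fail to reject H0.


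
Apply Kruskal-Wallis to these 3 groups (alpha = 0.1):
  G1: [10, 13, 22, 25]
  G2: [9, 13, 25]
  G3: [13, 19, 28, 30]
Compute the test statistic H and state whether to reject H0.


Step 1: Combine all N = 11 observations and assign midranks.
sorted (value, group, rank): (9,G2,1), (10,G1,2), (13,G1,4), (13,G2,4), (13,G3,4), (19,G3,6), (22,G1,7), (25,G1,8.5), (25,G2,8.5), (28,G3,10), (30,G3,11)
Step 2: Sum ranks within each group.
R_1 = 21.5 (n_1 = 4)
R_2 = 13.5 (n_2 = 3)
R_3 = 31 (n_3 = 4)
Step 3: H = 12/(N(N+1)) * sum(R_i^2/n_i) - 3(N+1)
     = 12/(11*12) * (21.5^2/4 + 13.5^2/3 + 31^2/4) - 3*12
     = 0.090909 * 416.562 - 36
     = 1.869318.
Step 4: Ties present; correction factor C = 1 - 30/(11^3 - 11) = 0.977273. Corrected H = 1.869318 / 0.977273 = 1.912791.
Step 5: Under H0, H ~ chi^2(2); p-value = 0.384276.
Step 6: alpha = 0.1. fail to reject H0.

H = 1.9128, df = 2, p = 0.384276, fail to reject H0.


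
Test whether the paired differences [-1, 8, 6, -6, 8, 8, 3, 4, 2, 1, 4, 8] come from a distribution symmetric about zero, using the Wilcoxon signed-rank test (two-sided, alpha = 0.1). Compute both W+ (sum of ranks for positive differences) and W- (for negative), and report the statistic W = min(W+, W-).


Step 1: Drop any zero differences (none here) and take |d_i|.
|d| = [1, 8, 6, 6, 8, 8, 3, 4, 2, 1, 4, 8]
Step 2: Midrank |d_i| (ties get averaged ranks).
ranks: |1|->1.5, |8|->10.5, |6|->7.5, |6|->7.5, |8|->10.5, |8|->10.5, |3|->4, |4|->5.5, |2|->3, |1|->1.5, |4|->5.5, |8|->10.5
Step 3: Attach original signs; sum ranks with positive sign and with negative sign.
W+ = 10.5 + 7.5 + 10.5 + 10.5 + 4 + 5.5 + 3 + 1.5 + 5.5 + 10.5 = 69
W- = 1.5 + 7.5 = 9
(Check: W+ + W- = 78 should equal n(n+1)/2 = 78.)
Step 4: Test statistic W = min(W+, W-) = 9.
Step 5: Ties in |d|, so use the tie-corrected normal approximation.
        E[W] = n(n+1)/4 = 12*13/4 = 39.
        Tie groups: |d|=1 (t=2), |d|=4 (t=2), |d|=6 (t=2), |d|=8 (t=4); sum(t^3 - t) = 78.
        Var[W] = n(n+1)(2n+1)/24 - sum(t^3-t)/48 = 3900/24 - 78/48 = 160.875.
        z = (W - E[W]) / sqrt(Var[W]) = (9 - 39) / 12.6837 = -2.3652.
        Two-sided p = 2*Phi(z) = 0.018018.
Step 6: alpha = 0.1. reject H0.

W+ = 69, W- = 9, W = min = 9, p = 0.018018, reject H0.


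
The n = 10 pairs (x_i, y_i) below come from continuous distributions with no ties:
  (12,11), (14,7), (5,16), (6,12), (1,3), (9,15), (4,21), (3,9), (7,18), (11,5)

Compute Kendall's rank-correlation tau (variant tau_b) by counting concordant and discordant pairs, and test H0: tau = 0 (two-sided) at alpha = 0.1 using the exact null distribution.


Step 1: Enumerate the 45 unordered pairs (i,j) with i<j and classify each by sign(x_j-x_i) * sign(y_j-y_i).
  (1,2):dx=+2,dy=-4->D; (1,3):dx=-7,dy=+5->D; (1,4):dx=-6,dy=+1->D; (1,5):dx=-11,dy=-8->C
  (1,6):dx=-3,dy=+4->D; (1,7):dx=-8,dy=+10->D; (1,8):dx=-9,dy=-2->C; (1,9):dx=-5,dy=+7->D
  (1,10):dx=-1,dy=-6->C; (2,3):dx=-9,dy=+9->D; (2,4):dx=-8,dy=+5->D; (2,5):dx=-13,dy=-4->C
  (2,6):dx=-5,dy=+8->D; (2,7):dx=-10,dy=+14->D; (2,8):dx=-11,dy=+2->D; (2,9):dx=-7,dy=+11->D
  (2,10):dx=-3,dy=-2->C; (3,4):dx=+1,dy=-4->D; (3,5):dx=-4,dy=-13->C; (3,6):dx=+4,dy=-1->D
  (3,7):dx=-1,dy=+5->D; (3,8):dx=-2,dy=-7->C; (3,9):dx=+2,dy=+2->C; (3,10):dx=+6,dy=-11->D
  (4,5):dx=-5,dy=-9->C; (4,6):dx=+3,dy=+3->C; (4,7):dx=-2,dy=+9->D; (4,8):dx=-3,dy=-3->C
  (4,9):dx=+1,dy=+6->C; (4,10):dx=+5,dy=-7->D; (5,6):dx=+8,dy=+12->C; (5,7):dx=+3,dy=+18->C
  (5,8):dx=+2,dy=+6->C; (5,9):dx=+6,dy=+15->C; (5,10):dx=+10,dy=+2->C; (6,7):dx=-5,dy=+6->D
  (6,8):dx=-6,dy=-6->C; (6,9):dx=-2,dy=+3->D; (6,10):dx=+2,dy=-10->D; (7,8):dx=-1,dy=-12->C
  (7,9):dx=+3,dy=-3->D; (7,10):dx=+7,dy=-16->D; (8,9):dx=+4,dy=+9->C; (8,10):dx=+8,dy=-4->D
  (9,10):dx=+4,dy=-13->D
Step 2: C = 20, D = 25, total pairs = 45.
Step 3: tau = (C - D)/(n(n-1)/2) = (20 - 25)/45 = -0.111111.
Step 4: Exact two-sided p-value (enumerate n! = 3628800 permutations of y under H0): p = 0.727490.
Step 5: alpha = 0.1. fail to reject H0.

tau_b = -0.1111 (C=20, D=25), p = 0.727490, fail to reject H0.


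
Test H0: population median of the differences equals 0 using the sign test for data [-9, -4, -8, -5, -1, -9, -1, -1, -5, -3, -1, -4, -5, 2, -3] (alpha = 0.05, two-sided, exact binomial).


Step 1: Discard zero differences. Original n = 15; n_eff = number of nonzero differences = 15.
Nonzero differences (with sign): -9, -4, -8, -5, -1, -9, -1, -1, -5, -3, -1, -4, -5, +2, -3
Step 2: Count signs: positive = 1, negative = 14.
Step 3: Under H0: P(positive) = 0.5, so the number of positives S ~ Bin(15, 0.5).
Step 4: Two-sided exact p-value = sum of Bin(15,0.5) probabilities at or below the observed probability = 0.000977.
Step 5: alpha = 0.05. reject H0.

n_eff = 15, pos = 1, neg = 14, p = 0.000977, reject H0.


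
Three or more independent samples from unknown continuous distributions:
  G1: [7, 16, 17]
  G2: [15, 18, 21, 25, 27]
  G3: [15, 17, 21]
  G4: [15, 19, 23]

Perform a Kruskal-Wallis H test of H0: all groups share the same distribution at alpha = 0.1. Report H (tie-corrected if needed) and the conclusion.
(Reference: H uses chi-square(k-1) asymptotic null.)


Step 1: Combine all N = 14 observations and assign midranks.
sorted (value, group, rank): (7,G1,1), (15,G2,3), (15,G3,3), (15,G4,3), (16,G1,5), (17,G1,6.5), (17,G3,6.5), (18,G2,8), (19,G4,9), (21,G2,10.5), (21,G3,10.5), (23,G4,12), (25,G2,13), (27,G2,14)
Step 2: Sum ranks within each group.
R_1 = 12.5 (n_1 = 3)
R_2 = 48.5 (n_2 = 5)
R_3 = 20 (n_3 = 3)
R_4 = 24 (n_4 = 3)
Step 3: H = 12/(N(N+1)) * sum(R_i^2/n_i) - 3(N+1)
     = 12/(14*15) * (12.5^2/3 + 48.5^2/5 + 20^2/3 + 24^2/3) - 3*15
     = 0.057143 * 847.867 - 45
     = 3.449524.
Step 4: Ties present; correction factor C = 1 - 36/(14^3 - 14) = 0.986813. Corrected H = 3.449524 / 0.986813 = 3.495620.
Step 5: Under H0, H ~ chi^2(3); p-value = 0.321331.
Step 6: alpha = 0.1. fail to reject H0.

H = 3.4956, df = 3, p = 0.321331, fail to reject H0.
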